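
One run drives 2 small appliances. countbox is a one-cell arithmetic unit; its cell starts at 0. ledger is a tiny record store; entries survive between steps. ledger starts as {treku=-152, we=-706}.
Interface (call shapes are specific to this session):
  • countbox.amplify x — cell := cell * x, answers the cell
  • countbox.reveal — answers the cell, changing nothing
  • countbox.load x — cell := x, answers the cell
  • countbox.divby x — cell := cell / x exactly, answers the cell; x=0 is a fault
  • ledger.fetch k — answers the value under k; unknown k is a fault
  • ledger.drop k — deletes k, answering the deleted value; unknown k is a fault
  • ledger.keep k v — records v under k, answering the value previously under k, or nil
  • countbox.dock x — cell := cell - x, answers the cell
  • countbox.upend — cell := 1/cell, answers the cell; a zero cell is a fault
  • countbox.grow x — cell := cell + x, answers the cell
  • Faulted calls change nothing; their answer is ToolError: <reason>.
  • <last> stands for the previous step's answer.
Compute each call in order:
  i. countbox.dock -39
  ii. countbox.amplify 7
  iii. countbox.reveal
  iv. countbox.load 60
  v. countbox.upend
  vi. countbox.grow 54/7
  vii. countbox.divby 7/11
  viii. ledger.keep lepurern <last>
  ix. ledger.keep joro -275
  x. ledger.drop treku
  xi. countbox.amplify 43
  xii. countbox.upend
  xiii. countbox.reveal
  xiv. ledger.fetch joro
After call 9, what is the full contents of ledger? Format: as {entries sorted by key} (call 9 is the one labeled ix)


% dock -39
[out] 39
% amplify 7
[out] 273
% reveal
[out] 273
% load 60
[out] 60
% upend
[out] 1/60
% grow 54/7
[out] 3247/420
% divby 7/11
[out] 35717/2940
% keep lepurern <last>
[out] nil
% keep joro -275
[out] nil
% drop treku
[out] -152
% amplify 43
[out] 1535831/2940
% upend
[out] 2940/1535831
% reveal
[out] 2940/1535831
% fetch joro
[out] -275

Answer: {joro=-275, lepurern=35717/2940, treku=-152, we=-706}


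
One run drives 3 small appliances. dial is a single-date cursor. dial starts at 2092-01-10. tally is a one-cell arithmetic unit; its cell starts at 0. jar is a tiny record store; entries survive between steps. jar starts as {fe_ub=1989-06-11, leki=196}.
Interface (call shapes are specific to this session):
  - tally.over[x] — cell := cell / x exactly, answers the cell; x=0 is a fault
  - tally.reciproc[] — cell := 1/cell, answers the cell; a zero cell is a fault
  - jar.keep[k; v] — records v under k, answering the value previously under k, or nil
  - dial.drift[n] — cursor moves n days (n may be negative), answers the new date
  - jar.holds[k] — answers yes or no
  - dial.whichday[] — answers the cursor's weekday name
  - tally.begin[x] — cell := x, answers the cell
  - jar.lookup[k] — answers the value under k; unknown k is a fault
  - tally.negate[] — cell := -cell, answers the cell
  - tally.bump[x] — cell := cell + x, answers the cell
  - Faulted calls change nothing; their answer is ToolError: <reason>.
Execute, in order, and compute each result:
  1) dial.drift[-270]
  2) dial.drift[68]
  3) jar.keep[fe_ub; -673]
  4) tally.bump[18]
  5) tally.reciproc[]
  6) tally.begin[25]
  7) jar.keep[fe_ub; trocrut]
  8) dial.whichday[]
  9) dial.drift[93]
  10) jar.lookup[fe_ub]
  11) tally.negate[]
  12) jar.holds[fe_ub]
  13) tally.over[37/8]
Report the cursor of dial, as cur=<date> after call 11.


Answer: cur=2091-09-23

Derivation:
! 1. dial.drift(n='-270') : 2091-04-15
! 2. dial.drift(n='68') : 2091-06-22
! 3. jar.keep(k='fe_ub', v='-673') : 1989-06-11
! 4. tally.bump(x='18') : 18
! 5. tally.reciproc() : 1/18
! 6. tally.begin(x='25') : 25
! 7. jar.keep(k='fe_ub', v='trocrut') : -673
! 8. dial.whichday() : Friday
! 9. dial.drift(n='93') : 2091-09-23
! 10. jar.lookup(k='fe_ub') : trocrut
! 11. tally.negate() : -25
! 12. jar.holds(k='fe_ub') : yes
! 13. tally.over(x='37/8') : -200/37


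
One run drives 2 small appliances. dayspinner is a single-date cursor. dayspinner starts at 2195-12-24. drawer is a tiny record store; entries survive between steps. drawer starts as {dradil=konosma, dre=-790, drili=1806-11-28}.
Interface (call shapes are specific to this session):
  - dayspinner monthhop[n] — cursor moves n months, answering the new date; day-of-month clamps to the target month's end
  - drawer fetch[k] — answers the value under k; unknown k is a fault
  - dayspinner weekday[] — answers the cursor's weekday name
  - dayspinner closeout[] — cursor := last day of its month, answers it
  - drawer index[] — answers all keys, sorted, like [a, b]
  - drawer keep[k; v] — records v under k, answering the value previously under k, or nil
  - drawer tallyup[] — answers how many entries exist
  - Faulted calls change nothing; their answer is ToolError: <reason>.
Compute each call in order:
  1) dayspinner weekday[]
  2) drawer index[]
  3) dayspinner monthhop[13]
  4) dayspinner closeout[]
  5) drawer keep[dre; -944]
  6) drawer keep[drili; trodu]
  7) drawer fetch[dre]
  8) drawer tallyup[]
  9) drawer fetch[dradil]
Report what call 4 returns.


>> dayspinner weekday()
<< Thursday
>> drawer index()
<< [dradil, dre, drili]
>> dayspinner monthhop(n→13)
<< 2197-01-24
>> dayspinner closeout()
<< 2197-01-31
>> drawer keep(k→dre, v→-944)
<< -790
>> drawer keep(k→drili, v→trodu)
<< 1806-11-28
>> drawer fetch(k→dre)
<< -944
>> drawer tallyup()
<< 3
>> drawer fetch(k→dradil)
<< konosma

Answer: 2197-01-31


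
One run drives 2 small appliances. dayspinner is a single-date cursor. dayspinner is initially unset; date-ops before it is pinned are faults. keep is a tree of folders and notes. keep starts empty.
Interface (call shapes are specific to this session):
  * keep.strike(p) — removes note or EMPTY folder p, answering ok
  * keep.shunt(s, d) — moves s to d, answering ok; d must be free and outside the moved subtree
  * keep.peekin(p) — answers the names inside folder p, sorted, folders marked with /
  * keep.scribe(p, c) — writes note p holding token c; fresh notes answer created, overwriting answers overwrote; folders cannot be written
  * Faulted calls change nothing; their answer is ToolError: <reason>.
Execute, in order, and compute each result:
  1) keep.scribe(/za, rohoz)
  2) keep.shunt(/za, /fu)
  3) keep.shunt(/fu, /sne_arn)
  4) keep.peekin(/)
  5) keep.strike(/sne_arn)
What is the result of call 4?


·→ scribe(p=/za, c=rohoz)
·← created
·→ shunt(s=/za, d=/fu)
·← ok
·→ shunt(s=/fu, d=/sne_arn)
·← ok
·→ peekin(p=/)
·← [sne_arn]
·→ strike(p=/sne_arn)
·← ok

Answer: [sne_arn]


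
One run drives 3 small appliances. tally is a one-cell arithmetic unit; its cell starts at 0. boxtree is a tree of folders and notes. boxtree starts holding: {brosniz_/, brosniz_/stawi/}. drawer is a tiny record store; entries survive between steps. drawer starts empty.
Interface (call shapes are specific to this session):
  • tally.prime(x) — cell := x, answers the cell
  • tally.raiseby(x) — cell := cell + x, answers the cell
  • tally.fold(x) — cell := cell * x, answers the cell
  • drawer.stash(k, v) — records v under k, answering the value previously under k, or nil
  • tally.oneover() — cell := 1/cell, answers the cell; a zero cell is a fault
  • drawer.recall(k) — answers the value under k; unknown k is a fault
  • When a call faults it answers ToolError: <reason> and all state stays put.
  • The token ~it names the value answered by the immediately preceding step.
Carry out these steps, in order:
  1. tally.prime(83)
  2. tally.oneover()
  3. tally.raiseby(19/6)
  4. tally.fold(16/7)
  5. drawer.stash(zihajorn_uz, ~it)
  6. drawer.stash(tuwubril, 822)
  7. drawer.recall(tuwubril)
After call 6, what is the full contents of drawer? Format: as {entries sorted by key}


→ tally.prime(x→83)
← 83
→ tally.oneover()
← 1/83
→ tally.raiseby(x→19/6)
← 1583/498
→ tally.fold(x→16/7)
← 12664/1743
→ drawer.stash(k→zihajorn_uz, v→~it)
← nil
→ drawer.stash(k→tuwubril, v→822)
← nil
→ drawer.recall(k→tuwubril)
← 822

Answer: {tuwubril=822, zihajorn_uz=12664/1743}


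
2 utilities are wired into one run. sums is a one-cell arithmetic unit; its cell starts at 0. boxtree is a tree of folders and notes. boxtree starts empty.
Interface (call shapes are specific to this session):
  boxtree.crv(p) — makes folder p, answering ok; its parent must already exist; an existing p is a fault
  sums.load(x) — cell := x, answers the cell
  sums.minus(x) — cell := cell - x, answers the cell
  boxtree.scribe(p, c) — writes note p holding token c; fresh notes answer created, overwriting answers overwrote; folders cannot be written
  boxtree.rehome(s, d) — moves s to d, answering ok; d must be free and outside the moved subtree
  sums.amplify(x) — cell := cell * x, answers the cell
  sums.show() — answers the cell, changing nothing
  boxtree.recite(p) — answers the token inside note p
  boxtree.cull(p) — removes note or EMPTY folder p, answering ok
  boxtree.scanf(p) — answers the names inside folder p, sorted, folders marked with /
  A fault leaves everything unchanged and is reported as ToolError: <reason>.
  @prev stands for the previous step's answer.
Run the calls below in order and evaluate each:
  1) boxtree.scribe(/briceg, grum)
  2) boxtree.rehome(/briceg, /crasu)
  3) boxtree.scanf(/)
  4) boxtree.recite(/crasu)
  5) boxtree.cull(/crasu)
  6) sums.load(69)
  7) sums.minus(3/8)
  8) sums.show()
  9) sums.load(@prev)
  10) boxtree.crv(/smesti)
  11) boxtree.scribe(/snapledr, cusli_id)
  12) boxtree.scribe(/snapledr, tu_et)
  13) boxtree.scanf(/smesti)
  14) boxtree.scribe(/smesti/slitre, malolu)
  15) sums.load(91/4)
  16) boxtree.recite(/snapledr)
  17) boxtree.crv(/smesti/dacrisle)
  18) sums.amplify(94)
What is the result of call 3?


Answer: [crasu]

Derivation:
-> boxtree.scribe(p=/briceg, c=grum)
<- created
-> boxtree.rehome(s=/briceg, d=/crasu)
<- ok
-> boxtree.scanf(p=/)
<- [crasu]
-> boxtree.recite(p=/crasu)
<- grum
-> boxtree.cull(p=/crasu)
<- ok
-> sums.load(x=69)
<- 69
-> sums.minus(x=3/8)
<- 549/8
-> sums.show()
<- 549/8
-> sums.load(x=@prev)
<- 549/8
-> boxtree.crv(p=/smesti)
<- ok
-> boxtree.scribe(p=/snapledr, c=cusli_id)
<- created
-> boxtree.scribe(p=/snapledr, c=tu_et)
<- overwrote
-> boxtree.scanf(p=/smesti)
<- []
-> boxtree.scribe(p=/smesti/slitre, c=malolu)
<- created
-> sums.load(x=91/4)
<- 91/4
-> boxtree.recite(p=/snapledr)
<- tu_et
-> boxtree.crv(p=/smesti/dacrisle)
<- ok
-> sums.amplify(x=94)
<- 4277/2


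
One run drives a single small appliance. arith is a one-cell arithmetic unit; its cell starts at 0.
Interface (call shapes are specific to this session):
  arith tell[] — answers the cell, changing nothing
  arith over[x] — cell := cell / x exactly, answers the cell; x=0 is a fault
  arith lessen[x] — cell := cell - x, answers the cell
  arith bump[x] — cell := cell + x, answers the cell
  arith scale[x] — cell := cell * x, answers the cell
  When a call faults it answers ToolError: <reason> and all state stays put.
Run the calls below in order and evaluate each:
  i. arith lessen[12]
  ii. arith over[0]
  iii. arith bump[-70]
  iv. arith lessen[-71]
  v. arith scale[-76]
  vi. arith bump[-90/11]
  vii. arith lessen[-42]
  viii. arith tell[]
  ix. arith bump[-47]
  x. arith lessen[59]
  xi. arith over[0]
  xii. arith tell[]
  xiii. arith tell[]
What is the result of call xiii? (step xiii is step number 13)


Answer: 8402/11

Derivation:
> arith lessen x: 12
= -12
> arith over x: 0
= ToolError: division by zero
> arith bump x: -70
= -82
> arith lessen x: -71
= -11
> arith scale x: -76
= 836
> arith bump x: -90/11
= 9106/11
> arith lessen x: -42
= 9568/11
> arith tell
= 9568/11
> arith bump x: -47
= 9051/11
> arith lessen x: 59
= 8402/11
> arith over x: 0
= ToolError: division by zero
> arith tell
= 8402/11
> arith tell
= 8402/11


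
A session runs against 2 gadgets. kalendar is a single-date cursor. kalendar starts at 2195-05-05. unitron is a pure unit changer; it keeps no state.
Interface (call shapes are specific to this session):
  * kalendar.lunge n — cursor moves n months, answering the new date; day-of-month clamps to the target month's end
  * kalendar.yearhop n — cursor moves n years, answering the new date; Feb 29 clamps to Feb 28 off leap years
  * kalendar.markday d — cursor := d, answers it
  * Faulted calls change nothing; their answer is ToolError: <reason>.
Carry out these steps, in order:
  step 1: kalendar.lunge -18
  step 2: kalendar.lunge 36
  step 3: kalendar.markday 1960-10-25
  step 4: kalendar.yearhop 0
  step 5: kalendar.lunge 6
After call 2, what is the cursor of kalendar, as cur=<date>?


Answer: cur=2196-11-05

Derivation:
;; kalendar.lunge(n=-18) ~> 2193-11-05
;; kalendar.lunge(n=36) ~> 2196-11-05
;; kalendar.markday(d=1960-10-25) ~> 1960-10-25
;; kalendar.yearhop(n=0) ~> 1960-10-25
;; kalendar.lunge(n=6) ~> 1961-04-25


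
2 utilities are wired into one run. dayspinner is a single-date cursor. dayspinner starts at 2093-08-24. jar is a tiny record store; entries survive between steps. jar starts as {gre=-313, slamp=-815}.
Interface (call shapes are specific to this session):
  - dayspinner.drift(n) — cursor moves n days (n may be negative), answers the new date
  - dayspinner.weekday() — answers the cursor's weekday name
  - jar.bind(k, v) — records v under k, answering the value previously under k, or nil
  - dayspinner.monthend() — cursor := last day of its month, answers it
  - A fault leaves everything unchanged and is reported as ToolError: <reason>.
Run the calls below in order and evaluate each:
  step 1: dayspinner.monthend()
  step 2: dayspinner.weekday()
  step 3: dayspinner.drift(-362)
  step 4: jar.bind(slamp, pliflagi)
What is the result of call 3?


// 1. monthend() => 2093-08-31
// 2. weekday() => Monday
// 3. drift(n: -362) => 2092-09-03
// 4. bind(k: slamp, v: pliflagi) => -815

Answer: 2092-09-03


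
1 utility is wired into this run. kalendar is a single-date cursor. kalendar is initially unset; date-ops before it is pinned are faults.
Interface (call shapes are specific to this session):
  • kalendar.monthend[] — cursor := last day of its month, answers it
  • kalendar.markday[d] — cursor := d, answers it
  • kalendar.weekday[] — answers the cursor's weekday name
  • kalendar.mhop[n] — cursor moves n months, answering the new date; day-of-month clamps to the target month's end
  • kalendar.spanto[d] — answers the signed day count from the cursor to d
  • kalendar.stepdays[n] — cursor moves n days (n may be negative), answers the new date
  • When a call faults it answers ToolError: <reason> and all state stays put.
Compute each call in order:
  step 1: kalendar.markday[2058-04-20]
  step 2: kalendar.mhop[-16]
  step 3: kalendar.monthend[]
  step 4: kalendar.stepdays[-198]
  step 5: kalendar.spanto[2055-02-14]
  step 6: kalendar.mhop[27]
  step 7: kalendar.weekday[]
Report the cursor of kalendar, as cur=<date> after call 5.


-- 1. kalendar.markday(d=2058-04-20) : 2058-04-20
-- 2. kalendar.mhop(n=-16) : 2056-12-20
-- 3. kalendar.monthend() : 2056-12-31
-- 4. kalendar.stepdays(n=-198) : 2056-06-16
-- 5. kalendar.spanto(d=2055-02-14) : -488
-- 6. kalendar.mhop(n=27) : 2058-09-16
-- 7. kalendar.weekday() : Monday

Answer: cur=2056-06-16


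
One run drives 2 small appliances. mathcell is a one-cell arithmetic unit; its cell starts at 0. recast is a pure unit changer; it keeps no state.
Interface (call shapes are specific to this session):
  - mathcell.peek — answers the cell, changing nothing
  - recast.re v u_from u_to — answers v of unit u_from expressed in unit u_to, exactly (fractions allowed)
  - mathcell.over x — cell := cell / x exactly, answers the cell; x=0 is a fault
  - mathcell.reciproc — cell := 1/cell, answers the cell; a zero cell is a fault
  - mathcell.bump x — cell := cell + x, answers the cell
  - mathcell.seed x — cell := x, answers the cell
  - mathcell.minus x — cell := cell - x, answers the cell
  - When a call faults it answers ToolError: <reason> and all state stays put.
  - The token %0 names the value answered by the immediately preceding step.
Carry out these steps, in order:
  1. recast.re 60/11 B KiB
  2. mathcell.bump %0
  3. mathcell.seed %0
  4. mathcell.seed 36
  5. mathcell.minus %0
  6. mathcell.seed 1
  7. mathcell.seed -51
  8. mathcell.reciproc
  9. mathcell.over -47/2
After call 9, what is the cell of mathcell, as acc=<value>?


>> re(v→60/11, u_from→B, u_to→KiB)
<< 15/2816
>> bump(x→%0)
<< 15/2816
>> seed(x→%0)
<< 15/2816
>> seed(x→36)
<< 36
>> minus(x→%0)
<< 0
>> seed(x→1)
<< 1
>> seed(x→-51)
<< -51
>> reciproc()
<< -1/51
>> over(x→-47/2)
<< 2/2397

Answer: acc=2/2397


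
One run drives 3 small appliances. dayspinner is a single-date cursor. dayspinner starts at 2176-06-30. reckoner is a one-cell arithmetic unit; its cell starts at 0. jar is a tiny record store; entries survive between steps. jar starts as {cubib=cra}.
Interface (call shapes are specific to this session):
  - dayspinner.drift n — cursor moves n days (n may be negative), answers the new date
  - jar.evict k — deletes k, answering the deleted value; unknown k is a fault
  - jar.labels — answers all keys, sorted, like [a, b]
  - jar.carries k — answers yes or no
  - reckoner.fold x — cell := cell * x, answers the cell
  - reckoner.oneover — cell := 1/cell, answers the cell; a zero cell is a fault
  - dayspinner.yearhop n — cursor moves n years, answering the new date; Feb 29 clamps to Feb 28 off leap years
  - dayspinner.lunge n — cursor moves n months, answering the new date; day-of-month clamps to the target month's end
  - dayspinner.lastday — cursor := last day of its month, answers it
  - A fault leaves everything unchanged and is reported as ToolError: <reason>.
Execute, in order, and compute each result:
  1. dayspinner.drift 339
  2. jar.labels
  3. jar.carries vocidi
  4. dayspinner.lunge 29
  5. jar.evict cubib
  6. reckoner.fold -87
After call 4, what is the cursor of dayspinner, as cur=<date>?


-> drift(n='339')
<- 2177-06-04
-> labels()
<- [cubib]
-> carries(k='vocidi')
<- no
-> lunge(n='29')
<- 2179-11-04
-> evict(k='cubib')
<- cra
-> fold(x='-87')
<- 0

Answer: cur=2179-11-04


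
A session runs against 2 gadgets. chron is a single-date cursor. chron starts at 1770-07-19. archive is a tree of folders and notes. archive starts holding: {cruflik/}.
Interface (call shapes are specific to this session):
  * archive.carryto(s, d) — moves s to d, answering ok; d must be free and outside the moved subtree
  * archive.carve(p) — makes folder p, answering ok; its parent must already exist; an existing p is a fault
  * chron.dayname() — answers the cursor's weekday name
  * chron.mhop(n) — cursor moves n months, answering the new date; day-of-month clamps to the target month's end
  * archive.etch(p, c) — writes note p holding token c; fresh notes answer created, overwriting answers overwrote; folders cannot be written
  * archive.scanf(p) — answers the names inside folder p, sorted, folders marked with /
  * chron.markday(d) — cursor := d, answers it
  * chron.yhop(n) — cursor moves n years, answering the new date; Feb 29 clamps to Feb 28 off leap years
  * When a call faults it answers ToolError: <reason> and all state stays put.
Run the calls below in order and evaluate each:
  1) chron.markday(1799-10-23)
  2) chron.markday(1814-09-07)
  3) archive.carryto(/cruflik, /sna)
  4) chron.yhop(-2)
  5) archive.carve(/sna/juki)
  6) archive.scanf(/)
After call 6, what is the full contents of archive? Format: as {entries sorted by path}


-- 1. markday(d: 1799-10-23) ~> 1799-10-23
-- 2. markday(d: 1814-09-07) ~> 1814-09-07
-- 3. carryto(s: /cruflik, d: /sna) ~> ok
-- 4. yhop(n: -2) ~> 1812-09-07
-- 5. carve(p: /sna/juki) ~> ok
-- 6. scanf(p: /) ~> [sna/]

Answer: {sna/, sna/juki/}


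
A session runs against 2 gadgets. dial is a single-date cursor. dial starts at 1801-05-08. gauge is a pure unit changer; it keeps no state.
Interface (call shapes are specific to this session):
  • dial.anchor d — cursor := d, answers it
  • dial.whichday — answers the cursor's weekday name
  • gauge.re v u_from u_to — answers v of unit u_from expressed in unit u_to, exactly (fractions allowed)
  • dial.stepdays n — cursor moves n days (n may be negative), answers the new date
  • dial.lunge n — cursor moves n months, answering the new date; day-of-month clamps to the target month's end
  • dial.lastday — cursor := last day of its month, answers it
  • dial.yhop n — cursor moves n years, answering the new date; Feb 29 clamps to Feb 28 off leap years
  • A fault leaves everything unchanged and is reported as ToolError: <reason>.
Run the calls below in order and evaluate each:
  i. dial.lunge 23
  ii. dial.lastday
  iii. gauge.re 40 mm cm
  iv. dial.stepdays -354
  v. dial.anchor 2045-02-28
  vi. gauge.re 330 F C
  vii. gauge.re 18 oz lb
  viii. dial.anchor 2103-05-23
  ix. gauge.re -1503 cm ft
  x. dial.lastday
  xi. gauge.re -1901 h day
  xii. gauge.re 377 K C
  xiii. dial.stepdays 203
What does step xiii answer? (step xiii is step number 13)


>> lunge(n: 23)
<< 1803-04-08
>> lastday()
<< 1803-04-30
>> re(v: 40, u_from: mm, u_to: cm)
<< 4
>> stepdays(n: -354)
<< 1802-05-11
>> anchor(d: 2045-02-28)
<< 2045-02-28
>> re(v: 330, u_from: F, u_to: C)
<< 1490/9
>> re(v: 18, u_from: oz, u_to: lb)
<< 9/8
>> anchor(d: 2103-05-23)
<< 2103-05-23
>> re(v: -1503, u_from: cm, u_to: ft)
<< -12525/254
>> lastday()
<< 2103-05-31
>> re(v: -1901, u_from: h, u_to: day)
<< -1901/24
>> re(v: 377, u_from: K, u_to: C)
<< 2077/20
>> stepdays(n: 203)
<< 2103-12-20

Answer: 2103-12-20


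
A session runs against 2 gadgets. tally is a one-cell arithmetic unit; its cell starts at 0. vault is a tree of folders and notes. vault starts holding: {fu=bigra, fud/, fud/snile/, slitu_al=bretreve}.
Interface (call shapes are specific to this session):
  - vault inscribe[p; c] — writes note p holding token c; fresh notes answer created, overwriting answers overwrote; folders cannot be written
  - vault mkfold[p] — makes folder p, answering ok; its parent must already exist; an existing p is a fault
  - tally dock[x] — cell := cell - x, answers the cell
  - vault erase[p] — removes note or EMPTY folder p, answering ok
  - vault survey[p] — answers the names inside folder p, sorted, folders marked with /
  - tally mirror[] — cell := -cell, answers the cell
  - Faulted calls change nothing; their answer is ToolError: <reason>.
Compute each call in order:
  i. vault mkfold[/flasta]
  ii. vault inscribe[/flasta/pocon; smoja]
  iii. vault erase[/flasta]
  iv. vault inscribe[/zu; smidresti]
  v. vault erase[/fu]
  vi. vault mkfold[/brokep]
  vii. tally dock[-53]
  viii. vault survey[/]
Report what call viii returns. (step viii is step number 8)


Step: vault mkfold[p=/flasta]
Result: ok
Step: vault inscribe[p=/flasta/pocon; c=smoja]
Result: created
Step: vault erase[p=/flasta]
Result: ToolError: not empty
Step: vault inscribe[p=/zu; c=smidresti]
Result: created
Step: vault erase[p=/fu]
Result: ok
Step: vault mkfold[p=/brokep]
Result: ok
Step: tally dock[x=-53]
Result: 53
Step: vault survey[p=/]
Result: [brokep/, flasta/, fud/, slitu_al, zu]

Answer: [brokep/, flasta/, fud/, slitu_al, zu]


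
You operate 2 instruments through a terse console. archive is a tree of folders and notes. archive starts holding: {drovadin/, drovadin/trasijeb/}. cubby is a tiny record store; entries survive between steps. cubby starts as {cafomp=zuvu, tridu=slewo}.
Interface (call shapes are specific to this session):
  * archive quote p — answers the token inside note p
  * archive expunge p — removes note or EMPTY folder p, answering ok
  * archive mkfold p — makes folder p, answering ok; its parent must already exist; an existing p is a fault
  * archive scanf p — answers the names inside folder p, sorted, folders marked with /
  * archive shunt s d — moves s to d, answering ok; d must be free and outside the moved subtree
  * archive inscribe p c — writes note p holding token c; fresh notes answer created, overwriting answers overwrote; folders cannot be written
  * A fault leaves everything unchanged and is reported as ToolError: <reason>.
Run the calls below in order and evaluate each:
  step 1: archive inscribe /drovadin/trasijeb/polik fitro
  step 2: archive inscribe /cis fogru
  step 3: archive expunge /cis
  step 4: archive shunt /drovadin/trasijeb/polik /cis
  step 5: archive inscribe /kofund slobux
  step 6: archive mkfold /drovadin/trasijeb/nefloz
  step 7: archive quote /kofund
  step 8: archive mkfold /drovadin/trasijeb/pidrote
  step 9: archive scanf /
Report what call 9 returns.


Answer: [cis, drovadin/, kofund]

Derivation:
>> archive inscribe(p→/drovadin/trasijeb/polik, c→fitro)
<< created
>> archive inscribe(p→/cis, c→fogru)
<< created
>> archive expunge(p→/cis)
<< ok
>> archive shunt(s→/drovadin/trasijeb/polik, d→/cis)
<< ok
>> archive inscribe(p→/kofund, c→slobux)
<< created
>> archive mkfold(p→/drovadin/trasijeb/nefloz)
<< ok
>> archive quote(p→/kofund)
<< slobux
>> archive mkfold(p→/drovadin/trasijeb/pidrote)
<< ok
>> archive scanf(p→/)
<< [cis, drovadin/, kofund]


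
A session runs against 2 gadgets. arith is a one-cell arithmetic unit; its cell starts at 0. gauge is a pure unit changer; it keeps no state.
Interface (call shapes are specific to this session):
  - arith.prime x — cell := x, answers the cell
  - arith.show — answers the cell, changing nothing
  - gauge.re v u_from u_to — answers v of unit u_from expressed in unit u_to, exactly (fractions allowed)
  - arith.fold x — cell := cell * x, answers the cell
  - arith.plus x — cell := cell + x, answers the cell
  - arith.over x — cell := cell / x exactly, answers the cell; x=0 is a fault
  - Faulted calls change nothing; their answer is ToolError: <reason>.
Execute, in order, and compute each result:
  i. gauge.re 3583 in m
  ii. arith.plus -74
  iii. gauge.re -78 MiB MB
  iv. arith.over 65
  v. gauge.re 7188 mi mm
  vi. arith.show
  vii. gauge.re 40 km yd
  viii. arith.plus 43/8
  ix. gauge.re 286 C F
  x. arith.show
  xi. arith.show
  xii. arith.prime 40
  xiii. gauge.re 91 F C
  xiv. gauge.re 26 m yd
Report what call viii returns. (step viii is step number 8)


-- 1. gauge.re(v=3583, u_from=in, u_to=m) -> 455041/5000
-- 2. arith.plus(x=-74) -> -74
-- 3. gauge.re(v=-78, u_from=MiB, u_to=MB) -> -1277952/15625
-- 4. arith.over(x=65) -> -74/65
-- 5. gauge.re(v=7188, u_from=mi, u_to=mm) -> 11567964672
-- 6. arith.show() -> -74/65
-- 7. gauge.re(v=40, u_from=km, u_to=yd) -> 50000000/1143
-- 8. arith.plus(x=43/8) -> 2203/520
-- 9. gauge.re(v=286, u_from=C, u_to=F) -> 2734/5
-- 10. arith.show() -> 2203/520
-- 11. arith.show() -> 2203/520
-- 12. arith.prime(x=40) -> 40
-- 13. gauge.re(v=91, u_from=F, u_to=C) -> 295/9
-- 14. gauge.re(v=26, u_from=m, u_to=yd) -> 32500/1143

Answer: 2203/520


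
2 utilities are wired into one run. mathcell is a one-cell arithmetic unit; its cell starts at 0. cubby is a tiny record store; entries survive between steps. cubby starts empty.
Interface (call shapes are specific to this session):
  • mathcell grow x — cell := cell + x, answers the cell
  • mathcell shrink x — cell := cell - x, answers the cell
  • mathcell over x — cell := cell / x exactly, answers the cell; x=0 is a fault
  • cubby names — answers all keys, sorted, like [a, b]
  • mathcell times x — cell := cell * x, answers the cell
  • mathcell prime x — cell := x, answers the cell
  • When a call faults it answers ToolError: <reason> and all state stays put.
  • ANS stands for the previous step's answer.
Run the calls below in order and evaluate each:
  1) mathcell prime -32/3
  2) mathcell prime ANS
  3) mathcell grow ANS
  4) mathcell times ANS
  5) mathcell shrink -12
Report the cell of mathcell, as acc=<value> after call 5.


Answer: acc=4204/9

Derivation:
>>> mathcell prime x=-32/3
= -32/3
>>> mathcell prime x=ANS
= -32/3
>>> mathcell grow x=ANS
= -64/3
>>> mathcell times x=ANS
= 4096/9
>>> mathcell shrink x=-12
= 4204/9


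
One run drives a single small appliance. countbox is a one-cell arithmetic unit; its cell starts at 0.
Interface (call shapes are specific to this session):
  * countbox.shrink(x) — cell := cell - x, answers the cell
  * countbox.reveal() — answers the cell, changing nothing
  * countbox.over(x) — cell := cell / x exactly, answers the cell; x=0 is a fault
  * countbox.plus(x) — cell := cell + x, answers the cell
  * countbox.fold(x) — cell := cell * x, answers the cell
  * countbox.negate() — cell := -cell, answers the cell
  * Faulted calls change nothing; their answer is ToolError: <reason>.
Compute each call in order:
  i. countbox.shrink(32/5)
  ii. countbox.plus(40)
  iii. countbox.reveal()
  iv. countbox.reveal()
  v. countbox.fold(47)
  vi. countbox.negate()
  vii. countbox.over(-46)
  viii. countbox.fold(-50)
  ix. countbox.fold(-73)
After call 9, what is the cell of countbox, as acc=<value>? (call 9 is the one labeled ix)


→ countbox.shrink(32/5)
← -32/5
→ countbox.plus(40)
← 168/5
→ countbox.reveal()
← 168/5
→ countbox.reveal()
← 168/5
→ countbox.fold(47)
← 7896/5
→ countbox.negate()
← -7896/5
→ countbox.over(-46)
← 3948/115
→ countbox.fold(-50)
← -39480/23
→ countbox.fold(-73)
← 2882040/23

Answer: acc=2882040/23


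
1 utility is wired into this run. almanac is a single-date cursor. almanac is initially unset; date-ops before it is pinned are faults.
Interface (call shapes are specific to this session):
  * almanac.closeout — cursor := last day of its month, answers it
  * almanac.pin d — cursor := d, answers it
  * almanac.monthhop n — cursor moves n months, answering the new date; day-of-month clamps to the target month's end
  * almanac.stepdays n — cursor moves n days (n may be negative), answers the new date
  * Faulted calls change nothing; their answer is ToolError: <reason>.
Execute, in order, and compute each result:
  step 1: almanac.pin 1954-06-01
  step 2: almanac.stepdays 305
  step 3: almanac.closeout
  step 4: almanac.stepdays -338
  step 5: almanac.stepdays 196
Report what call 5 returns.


Answer: 1954-12-09

Derivation:
>> almanac.pin(d='1954-06-01')
<< 1954-06-01
>> almanac.stepdays(n='305')
<< 1955-04-02
>> almanac.closeout()
<< 1955-04-30
>> almanac.stepdays(n='-338')
<< 1954-05-27
>> almanac.stepdays(n='196')
<< 1954-12-09


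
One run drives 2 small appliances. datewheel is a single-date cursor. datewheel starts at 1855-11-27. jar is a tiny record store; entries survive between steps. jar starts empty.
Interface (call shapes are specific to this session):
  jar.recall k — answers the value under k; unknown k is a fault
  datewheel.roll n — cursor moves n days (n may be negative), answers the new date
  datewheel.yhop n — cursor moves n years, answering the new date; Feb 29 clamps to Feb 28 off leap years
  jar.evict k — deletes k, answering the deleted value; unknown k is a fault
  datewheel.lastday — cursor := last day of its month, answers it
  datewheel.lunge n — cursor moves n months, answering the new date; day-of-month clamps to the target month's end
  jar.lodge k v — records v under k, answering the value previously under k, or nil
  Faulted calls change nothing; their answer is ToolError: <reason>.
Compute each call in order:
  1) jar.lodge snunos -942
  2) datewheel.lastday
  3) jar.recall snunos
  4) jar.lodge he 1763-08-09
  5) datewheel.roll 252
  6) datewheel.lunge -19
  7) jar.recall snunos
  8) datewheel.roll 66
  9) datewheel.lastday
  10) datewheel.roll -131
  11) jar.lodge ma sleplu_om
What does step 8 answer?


Answer: 1855-03-15

Derivation:
% 1. jar.lodge(snunos, -942) => nil
% 2. datewheel.lastday() => 1855-11-30
% 3. jar.recall(snunos) => -942
% 4. jar.lodge(he, 1763-08-09) => nil
% 5. datewheel.roll(252) => 1856-08-08
% 6. datewheel.lunge(-19) => 1855-01-08
% 7. jar.recall(snunos) => -942
% 8. datewheel.roll(66) => 1855-03-15
% 9. datewheel.lastday() => 1855-03-31
% 10. datewheel.roll(-131) => 1854-11-20
% 11. jar.lodge(ma, sleplu_om) => nil


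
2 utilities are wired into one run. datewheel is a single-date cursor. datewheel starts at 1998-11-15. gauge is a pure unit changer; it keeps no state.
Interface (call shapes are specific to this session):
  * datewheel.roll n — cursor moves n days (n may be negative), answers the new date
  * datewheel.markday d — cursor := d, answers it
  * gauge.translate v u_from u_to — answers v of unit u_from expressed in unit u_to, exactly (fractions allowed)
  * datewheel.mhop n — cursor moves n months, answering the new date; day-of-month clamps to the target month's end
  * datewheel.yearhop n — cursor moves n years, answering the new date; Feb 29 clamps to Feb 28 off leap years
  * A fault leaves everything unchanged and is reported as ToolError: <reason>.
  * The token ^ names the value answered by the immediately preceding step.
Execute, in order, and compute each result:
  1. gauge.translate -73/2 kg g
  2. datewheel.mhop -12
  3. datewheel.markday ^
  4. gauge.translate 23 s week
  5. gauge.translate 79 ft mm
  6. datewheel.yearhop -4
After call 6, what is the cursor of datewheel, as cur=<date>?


I invoke gauge.translate(v=-73/2, u_from=kg, u_to=g): -36500.
Invoking datewheel.mhop(n=-12), — result: 1997-11-15.
Invoking datewheel.markday(d=^), and see 1997-11-15.
Then gauge.translate(v=23, u_from=s, u_to=week), → 23/604800.
Invoking gauge.translate(v=79, u_from=ft, u_to=mm): 120396/5.
Now I run datewheel.yearhop(n=-4), yielding 1993-11-15.

Answer: cur=1993-11-15


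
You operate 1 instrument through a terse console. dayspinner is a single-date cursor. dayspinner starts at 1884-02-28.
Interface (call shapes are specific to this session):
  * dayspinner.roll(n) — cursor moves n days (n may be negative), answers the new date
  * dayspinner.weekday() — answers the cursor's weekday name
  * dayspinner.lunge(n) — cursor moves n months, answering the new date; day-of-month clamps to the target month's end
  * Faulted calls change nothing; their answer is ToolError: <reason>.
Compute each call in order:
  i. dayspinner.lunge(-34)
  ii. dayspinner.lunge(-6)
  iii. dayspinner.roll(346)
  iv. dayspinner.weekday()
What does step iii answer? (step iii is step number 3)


Answer: 1881-10-09

Derivation:
>> lunge(-34)
<< 1881-04-28
>> lunge(-6)
<< 1880-10-28
>> roll(346)
<< 1881-10-09
>> weekday()
<< Sunday


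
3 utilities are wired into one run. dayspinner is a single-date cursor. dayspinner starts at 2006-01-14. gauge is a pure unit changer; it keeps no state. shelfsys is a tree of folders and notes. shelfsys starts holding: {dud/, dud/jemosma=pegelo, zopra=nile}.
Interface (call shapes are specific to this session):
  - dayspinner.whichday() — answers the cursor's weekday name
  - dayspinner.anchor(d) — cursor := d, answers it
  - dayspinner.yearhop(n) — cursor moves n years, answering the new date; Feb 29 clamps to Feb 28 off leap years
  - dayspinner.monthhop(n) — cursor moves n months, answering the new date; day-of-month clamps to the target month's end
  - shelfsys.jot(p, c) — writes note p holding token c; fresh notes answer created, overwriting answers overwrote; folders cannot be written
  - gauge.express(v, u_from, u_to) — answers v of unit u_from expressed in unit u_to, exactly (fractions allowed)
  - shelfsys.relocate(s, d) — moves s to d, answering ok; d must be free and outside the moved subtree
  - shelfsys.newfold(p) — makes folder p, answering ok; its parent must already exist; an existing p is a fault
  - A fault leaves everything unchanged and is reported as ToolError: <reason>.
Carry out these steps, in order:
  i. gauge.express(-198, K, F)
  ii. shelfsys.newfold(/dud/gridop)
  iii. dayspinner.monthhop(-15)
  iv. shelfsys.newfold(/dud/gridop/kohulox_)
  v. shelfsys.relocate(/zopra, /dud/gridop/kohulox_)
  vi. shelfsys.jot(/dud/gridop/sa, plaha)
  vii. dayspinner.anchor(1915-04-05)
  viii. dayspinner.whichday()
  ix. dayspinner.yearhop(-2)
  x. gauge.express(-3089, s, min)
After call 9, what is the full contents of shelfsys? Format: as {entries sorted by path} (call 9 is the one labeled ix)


Calling gauge.express with v: -198, u_from: K, u_to: F, and see -81607/100.
Then shelfsys.newfold with p: /dud/gridop: ok.
Now I run dayspinner.monthhop with n: -15, → 2004-10-14.
Using shelfsys.newfold with p: /dud/gridop/kohulox_, and see ok.
Invoking shelfsys.relocate with s: /zopra, d: /dud/gridop/kohulox_: ToolError: exists.
Now I run shelfsys.jot with p: /dud/gridop/sa, c: plaha: created.
I use dayspinner.anchor with d: 1915-04-05, and get 1915-04-05.
Calling dayspinner.whichday, → Monday.
Using dayspinner.yearhop with n: -2, and get 1913-04-05.
Using gauge.express with v: -3089, u_from: s, u_to: min, → -3089/60.

Answer: {dud/, dud/gridop/, dud/gridop/kohulox_/, dud/gridop/sa=plaha, dud/jemosma=pegelo, zopra=nile}


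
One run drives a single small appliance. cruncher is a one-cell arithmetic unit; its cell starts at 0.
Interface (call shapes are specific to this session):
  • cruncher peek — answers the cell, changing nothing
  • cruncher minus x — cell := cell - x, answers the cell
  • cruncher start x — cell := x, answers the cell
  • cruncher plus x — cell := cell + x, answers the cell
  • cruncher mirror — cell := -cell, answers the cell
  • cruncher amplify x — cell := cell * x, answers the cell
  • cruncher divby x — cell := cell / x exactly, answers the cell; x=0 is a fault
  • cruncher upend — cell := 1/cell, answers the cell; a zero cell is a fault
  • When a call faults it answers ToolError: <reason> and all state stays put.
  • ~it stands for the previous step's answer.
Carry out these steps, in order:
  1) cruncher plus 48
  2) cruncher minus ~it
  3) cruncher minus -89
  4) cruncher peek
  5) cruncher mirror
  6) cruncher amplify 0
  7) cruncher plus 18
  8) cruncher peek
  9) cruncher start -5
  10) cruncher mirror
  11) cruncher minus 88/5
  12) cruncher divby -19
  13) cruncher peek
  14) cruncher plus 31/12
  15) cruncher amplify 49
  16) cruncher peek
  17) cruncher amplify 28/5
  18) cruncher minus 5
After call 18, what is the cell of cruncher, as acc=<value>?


CALL cruncher plus[x: 48]
RET  48
CALL cruncher minus[x: ~it]
RET  0
CALL cruncher minus[x: -89]
RET  89
CALL cruncher peek[]
RET  89
CALL cruncher mirror[]
RET  -89
CALL cruncher amplify[x: 0]
RET  0
CALL cruncher plus[x: 18]
RET  18
CALL cruncher peek[]
RET  18
CALL cruncher start[x: -5]
RET  -5
CALL cruncher mirror[]
RET  5
CALL cruncher minus[x: 88/5]
RET  -63/5
CALL cruncher divby[x: -19]
RET  63/95
CALL cruncher peek[]
RET  63/95
CALL cruncher plus[x: 31/12]
RET  3701/1140
CALL cruncher amplify[x: 49]
RET  181349/1140
CALL cruncher peek[]
RET  181349/1140
CALL cruncher amplify[x: 28/5]
RET  1269443/1425
CALL cruncher minus[x: 5]
RET  1262318/1425

Answer: acc=1262318/1425


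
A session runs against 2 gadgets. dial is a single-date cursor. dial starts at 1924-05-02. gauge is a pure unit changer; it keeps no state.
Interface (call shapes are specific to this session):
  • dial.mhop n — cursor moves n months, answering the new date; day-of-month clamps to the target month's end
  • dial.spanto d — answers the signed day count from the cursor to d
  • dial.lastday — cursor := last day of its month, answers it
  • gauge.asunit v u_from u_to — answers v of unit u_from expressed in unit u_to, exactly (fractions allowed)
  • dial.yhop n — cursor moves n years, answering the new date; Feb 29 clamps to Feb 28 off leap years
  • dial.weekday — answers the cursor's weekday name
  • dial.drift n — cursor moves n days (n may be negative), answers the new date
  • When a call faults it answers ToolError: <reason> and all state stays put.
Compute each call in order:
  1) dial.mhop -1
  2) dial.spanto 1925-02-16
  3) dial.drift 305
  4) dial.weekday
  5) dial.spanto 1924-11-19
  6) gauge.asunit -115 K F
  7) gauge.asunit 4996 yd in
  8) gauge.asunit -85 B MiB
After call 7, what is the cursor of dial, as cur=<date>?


[in] mhop -1
[out] 1924-04-02
[in] spanto 1925-02-16
[out] 320
[in] drift 305
[out] 1925-02-01
[in] weekday
[out] Sunday
[in] spanto 1924-11-19
[out] -74
[in] asunit -115 K F
[out] -66667/100
[in] asunit 4996 yd in
[out] 179856
[in] asunit -85 B MiB
[out] -85/1048576

Answer: cur=1925-02-01
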